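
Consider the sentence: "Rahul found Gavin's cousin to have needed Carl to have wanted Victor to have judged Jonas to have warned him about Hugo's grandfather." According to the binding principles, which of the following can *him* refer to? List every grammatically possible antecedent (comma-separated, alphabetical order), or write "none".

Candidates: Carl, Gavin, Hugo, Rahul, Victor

Carl, Gavin, Rahul, Victor

*him* is a pronoun; Principle B requires it to be free in its binding domain — the clause headed by 'warned'.
— Carl: subject of the clause headed by 'wanted'; c-commands the pronoun but lies outside its binding domain — allowed.
— Gavin: possessor inside the subject DP of the clause headed by 'needed'; does not c-command the pronoun — Principle B does not apply; allowed.
— Hugo: possessor inside the second object DP of the clause headed by 'warned'; is c-commanded by the pronoun; coreference would bind this R-expression — blocked (Principle C).
— Rahul: subject of the matrix clause; c-commands the pronoun but lies outside its binding domain — allowed.
— Victor: subject of the clause headed by 'judged'; c-commands the pronoun but lies outside its binding domain — allowed.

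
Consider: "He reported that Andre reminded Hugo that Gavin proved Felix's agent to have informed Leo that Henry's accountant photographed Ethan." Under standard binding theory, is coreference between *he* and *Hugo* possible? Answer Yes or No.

*Hugo* is an R-expression; Principle C requires it to be free (not bound by any c-commanding expression).
— he: subject of the matrix clause; the pronoun c-commands the R-expression — coreference blocked (Principle C).

No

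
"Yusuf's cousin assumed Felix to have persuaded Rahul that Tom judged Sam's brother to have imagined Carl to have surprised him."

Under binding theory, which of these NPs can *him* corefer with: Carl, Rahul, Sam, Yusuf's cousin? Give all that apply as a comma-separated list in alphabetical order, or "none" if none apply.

*him* is a pronoun; Principle B requires it to be free in its binding domain — the clause headed by 'surprised'.
— Carl: subject of the clause headed by 'surprised'; c-commands the pronoun within its binding domain — blocked (Principle B).
— Rahul: object of the clause headed by 'persuaded'; c-commands the pronoun but lies outside its binding domain — allowed.
— Sam: possessor inside the subject DP of the clause headed by 'imagined'; does not c-command the pronoun — Principle B does not apply; allowed.
— Yusuf's cousin: subject of the matrix clause; c-commands the pronoun but lies outside its binding domain — allowed.

Rahul, Sam, Yusuf's cousin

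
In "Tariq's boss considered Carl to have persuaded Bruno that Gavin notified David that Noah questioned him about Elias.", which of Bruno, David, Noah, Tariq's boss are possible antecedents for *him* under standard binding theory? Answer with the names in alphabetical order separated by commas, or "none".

*him* is a pronoun; Principle B requires it to be free in its binding domain — the clause headed by 'questioned'.
— Bruno: object of the clause headed by 'persuaded'; c-commands the pronoun but lies outside its binding domain — allowed.
— David: object of the clause headed by 'notified'; c-commands the pronoun but lies outside its binding domain — allowed.
— Noah: subject of the clause headed by 'questioned'; c-commands the pronoun within its binding domain — blocked (Principle B).
— Tariq's boss: subject of the matrix clause; c-commands the pronoun but lies outside its binding domain — allowed.

Bruno, David, Tariq's boss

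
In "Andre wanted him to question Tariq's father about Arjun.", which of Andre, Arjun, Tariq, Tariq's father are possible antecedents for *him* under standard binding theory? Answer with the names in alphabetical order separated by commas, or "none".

*him* is a pronoun; Principle B requires it to be free in its binding domain — the matrix clause.
— Andre: subject of the matrix clause; c-commands the pronoun within its binding domain — blocked (Principle B).
— Arjun: second object of the clause headed by 'question'; is c-commanded by the pronoun; coreference would bind this R-expression — blocked (Principle C).
— Tariq: possessor inside the object DP of the clause headed by 'question'; is c-commanded by the pronoun; coreference would bind this R-expression — blocked (Principle C).
— Tariq's father: object of the clause headed by 'question'; is c-commanded by the pronoun; coreference would bind this R-expression — blocked (Principle C).

none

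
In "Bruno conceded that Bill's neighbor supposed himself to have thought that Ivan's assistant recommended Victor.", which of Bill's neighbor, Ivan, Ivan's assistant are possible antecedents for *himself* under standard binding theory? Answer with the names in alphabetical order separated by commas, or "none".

Bill's neighbor

*himself* is a reflexive; Principle A requires it to be bound within its binding domain — the clause headed by 'supposed'.
— Bill's neighbor: subject of the clause headed by 'supposed'; c-commands the reflexive within its binding domain — allowed (Principle A).
— Ivan: possessor inside the subject DP of the clause headed by 'recommended'; does not c-command the reflexive — cannot bind it (Principle A).
— Ivan's assistant: subject of the clause headed by 'recommended'; does not c-command the reflexive — cannot bind it (Principle A).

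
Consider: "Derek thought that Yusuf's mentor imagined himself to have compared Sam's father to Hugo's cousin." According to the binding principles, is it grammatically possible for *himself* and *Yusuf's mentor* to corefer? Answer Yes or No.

Yes

*himself* is a reflexive; Principle A requires it to be bound within its binding domain — the clause headed by 'imagined'.
— Yusuf's mentor: subject of the clause headed by 'imagined'; c-commands the reflexive within its binding domain — allowed (Principle A).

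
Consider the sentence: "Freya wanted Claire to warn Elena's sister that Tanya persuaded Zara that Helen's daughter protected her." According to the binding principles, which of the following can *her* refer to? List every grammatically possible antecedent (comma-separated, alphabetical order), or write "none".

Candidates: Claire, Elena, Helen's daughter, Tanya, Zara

Claire, Elena, Tanya, Zara

*her* is a pronoun; Principle B requires it to be free in its binding domain — the clause headed by 'protected'.
— Claire: subject of the clause headed by 'warn'; c-commands the pronoun but lies outside its binding domain — allowed.
— Elena: possessor inside the object DP of the clause headed by 'warn'; does not c-command the pronoun — Principle B does not apply; allowed.
— Helen's daughter: subject of the clause headed by 'protected'; c-commands the pronoun within its binding domain — blocked (Principle B).
— Tanya: subject of the clause headed by 'persuaded'; c-commands the pronoun but lies outside its binding domain — allowed.
— Zara: object of the clause headed by 'persuaded'; c-commands the pronoun but lies outside its binding domain — allowed.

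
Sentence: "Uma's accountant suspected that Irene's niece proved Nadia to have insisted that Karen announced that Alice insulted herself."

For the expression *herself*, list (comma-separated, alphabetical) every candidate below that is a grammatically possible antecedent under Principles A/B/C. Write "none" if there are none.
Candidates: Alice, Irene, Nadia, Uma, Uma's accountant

Alice

*herself* is a reflexive; Principle A requires it to be bound within its binding domain — the clause headed by 'insulted'.
— Alice: subject of the clause headed by 'insulted'; c-commands the reflexive within its binding domain — allowed (Principle A).
— Irene: possessor inside the subject DP of the clause headed by 'proved'; does not c-command the reflexive — cannot bind it (Principle A).
— Nadia: subject of the clause headed by 'insisted'; c-commands the reflexive but lies outside its binding domain — cannot bind it (Principle A).
— Uma: possessor inside the subject DP of the matrix clause; does not c-command the reflexive — cannot bind it (Principle A).
— Uma's accountant: subject of the matrix clause; c-commands the reflexive but lies outside its binding domain — cannot bind it (Principle A).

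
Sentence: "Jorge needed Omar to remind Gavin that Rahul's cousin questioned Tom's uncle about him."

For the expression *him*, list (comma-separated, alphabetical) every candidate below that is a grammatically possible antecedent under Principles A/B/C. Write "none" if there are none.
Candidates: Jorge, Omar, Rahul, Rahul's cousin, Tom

*him* is a pronoun; Principle B requires it to be free in its binding domain — the clause headed by 'questioned'.
— Jorge: subject of the matrix clause; c-commands the pronoun but lies outside its binding domain — allowed.
— Omar: subject of the clause headed by 'remind'; c-commands the pronoun but lies outside its binding domain — allowed.
— Rahul: possessor inside the subject DP of the clause headed by 'questioned'; does not c-command the pronoun — Principle B does not apply; allowed.
— Rahul's cousin: subject of the clause headed by 'questioned'; c-commands the pronoun within its binding domain — blocked (Principle B).
— Tom: possessor inside the object DP of the clause headed by 'questioned'; does not c-command the pronoun — Principle B does not apply; allowed.

Jorge, Omar, Rahul, Tom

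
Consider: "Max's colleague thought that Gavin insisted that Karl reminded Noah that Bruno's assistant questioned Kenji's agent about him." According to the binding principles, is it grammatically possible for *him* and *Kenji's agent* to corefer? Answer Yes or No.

*him* is a pronoun; Principle B requires it to be free in its binding domain — the clause headed by 'questioned'.
— Kenji's agent: object of the clause headed by 'questioned'; c-commands the pronoun within its binding domain — blocked (Principle B).

No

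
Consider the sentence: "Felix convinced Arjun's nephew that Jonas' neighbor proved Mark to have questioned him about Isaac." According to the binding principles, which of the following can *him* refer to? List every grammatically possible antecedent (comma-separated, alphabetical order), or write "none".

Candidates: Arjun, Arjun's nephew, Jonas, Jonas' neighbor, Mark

Arjun, Arjun's nephew, Jonas, Jonas' neighbor

*him* is a pronoun; Principle B requires it to be free in its binding domain — the clause headed by 'questioned'.
— Arjun: possessor inside the object DP of the matrix clause; does not c-command the pronoun — Principle B does not apply; allowed.
— Arjun's nephew: object of the matrix clause; c-commands the pronoun but lies outside its binding domain — allowed.
— Jonas: possessor inside the subject DP of the clause headed by 'proved'; does not c-command the pronoun — Principle B does not apply; allowed.
— Jonas' neighbor: subject of the clause headed by 'proved'; c-commands the pronoun but lies outside its binding domain — allowed.
— Mark: subject of the clause headed by 'questioned'; c-commands the pronoun within its binding domain — blocked (Principle B).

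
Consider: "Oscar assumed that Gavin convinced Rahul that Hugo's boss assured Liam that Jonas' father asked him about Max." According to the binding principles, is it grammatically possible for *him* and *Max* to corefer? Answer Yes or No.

No

*him* is a pronoun; Principle B requires it to be free in its binding domain — the clause headed by 'asked'.
— Max: second object of the clause headed by 'asked'; is c-commanded by the pronoun; coreference would bind this R-expression — blocked (Principle C).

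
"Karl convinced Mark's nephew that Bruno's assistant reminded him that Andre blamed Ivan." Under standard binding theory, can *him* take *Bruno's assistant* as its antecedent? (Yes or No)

No

*him* is a pronoun; Principle B requires it to be free in its binding domain — the clause headed by 'reminded'.
— Bruno's assistant: subject of the clause headed by 'reminded'; c-commands the pronoun within its binding domain — blocked (Principle B).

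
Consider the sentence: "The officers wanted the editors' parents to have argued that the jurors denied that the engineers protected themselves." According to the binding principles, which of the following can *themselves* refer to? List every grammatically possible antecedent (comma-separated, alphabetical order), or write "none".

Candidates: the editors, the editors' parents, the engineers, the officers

the engineers

*themselves* is a reflexive; Principle A requires it to be bound within its binding domain — the clause headed by 'protected'.
— the editors: possessor inside the subject DP of the clause headed by 'argued'; does not c-command the reflexive — cannot bind it (Principle A).
— the editors' parents: subject of the clause headed by 'argued'; c-commands the reflexive but lies outside its binding domain — cannot bind it (Principle A).
— the engineers: subject of the clause headed by 'protected'; c-commands the reflexive within its binding domain — allowed (Principle A).
— the officers: subject of the matrix clause; c-commands the reflexive but lies outside its binding domain — cannot bind it (Principle A).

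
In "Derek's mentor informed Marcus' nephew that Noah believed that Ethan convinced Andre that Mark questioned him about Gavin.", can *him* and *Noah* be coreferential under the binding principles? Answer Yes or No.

Yes

*Noah* is an R-expression; Principle C requires it to be free (not bound by any c-commanding expression).
— him: object of the clause headed by 'questioned'; the pronoun does not c-command the R-expression — coreference allowed.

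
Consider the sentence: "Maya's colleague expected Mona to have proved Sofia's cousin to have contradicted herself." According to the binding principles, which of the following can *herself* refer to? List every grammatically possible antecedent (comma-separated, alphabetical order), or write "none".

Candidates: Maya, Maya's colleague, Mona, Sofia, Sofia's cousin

Sofia's cousin

*herself* is a reflexive; Principle A requires it to be bound within its binding domain — the clause headed by 'contradicted'.
— Maya: possessor inside the subject DP of the matrix clause; does not c-command the reflexive — cannot bind it (Principle A).
— Maya's colleague: subject of the matrix clause; c-commands the reflexive but lies outside its binding domain — cannot bind it (Principle A).
— Mona: subject of the clause headed by 'proved'; c-commands the reflexive but lies outside its binding domain — cannot bind it (Principle A).
— Sofia: possessor inside the subject DP of the clause headed by 'contradicted'; does not c-command the reflexive — cannot bind it (Principle A).
— Sofia's cousin: subject of the clause headed by 'contradicted'; c-commands the reflexive within its binding domain — allowed (Principle A).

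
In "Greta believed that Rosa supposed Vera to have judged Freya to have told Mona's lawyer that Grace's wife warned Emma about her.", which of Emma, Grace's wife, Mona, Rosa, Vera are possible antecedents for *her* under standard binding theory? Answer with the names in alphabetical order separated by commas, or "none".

Mona, Rosa, Vera

*her* is a pronoun; Principle B requires it to be free in its binding domain — the clause headed by 'warned'.
— Emma: object of the clause headed by 'warned'; c-commands the pronoun within its binding domain — blocked (Principle B).
— Grace's wife: subject of the clause headed by 'warned'; c-commands the pronoun within its binding domain — blocked (Principle B).
— Mona: possessor inside the object DP of the clause headed by 'told'; does not c-command the pronoun — Principle B does not apply; allowed.
— Rosa: subject of the clause headed by 'supposed'; c-commands the pronoun but lies outside its binding domain — allowed.
— Vera: subject of the clause headed by 'judged'; c-commands the pronoun but lies outside its binding domain — allowed.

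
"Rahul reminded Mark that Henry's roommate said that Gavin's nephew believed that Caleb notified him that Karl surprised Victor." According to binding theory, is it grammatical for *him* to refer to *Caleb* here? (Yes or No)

No

*Caleb* is an R-expression; Principle C requires it to be free (not bound by any c-commanding expression).
— him: object of the clause headed by 'notified'; the R-expression locally c-commands the pronoun — coreference blocked (Principle B on the pronoun).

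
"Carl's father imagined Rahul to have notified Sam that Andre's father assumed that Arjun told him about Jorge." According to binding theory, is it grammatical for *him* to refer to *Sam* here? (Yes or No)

Yes

*Sam* is an R-expression; Principle C requires it to be free (not bound by any c-commanding expression).
— him: object of the clause headed by 'told'; the pronoun does not c-command the R-expression — coreference allowed.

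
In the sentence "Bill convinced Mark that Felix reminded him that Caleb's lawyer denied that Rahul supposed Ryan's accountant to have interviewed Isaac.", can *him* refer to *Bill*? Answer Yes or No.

Yes

*him* is a pronoun; Principle B requires it to be free in its binding domain — the clause headed by 'reminded'.
— Bill: subject of the matrix clause; c-commands the pronoun but lies outside its binding domain — allowed.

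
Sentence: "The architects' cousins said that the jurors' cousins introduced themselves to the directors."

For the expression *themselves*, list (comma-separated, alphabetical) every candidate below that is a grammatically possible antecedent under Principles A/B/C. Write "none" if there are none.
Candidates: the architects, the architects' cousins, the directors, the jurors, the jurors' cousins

the jurors' cousins

*themselves* is a reflexive; Principle A requires it to be bound within its binding domain — the clause headed by 'introduced'.
— the architects: possessor inside the subject DP of the matrix clause; does not c-command the reflexive — cannot bind it (Principle A).
— the architects' cousins: subject of the matrix clause; c-commands the reflexive but lies outside its binding domain — cannot bind it (Principle A).
— the directors: second object of the clause headed by 'introduced'; does not c-command the reflexive — cannot bind it (Principle A).
— the jurors: possessor inside the subject DP of the clause headed by 'introduced'; does not c-command the reflexive — cannot bind it (Principle A).
— the jurors' cousins: subject of the clause headed by 'introduced'; c-commands the reflexive within its binding domain — allowed (Principle A).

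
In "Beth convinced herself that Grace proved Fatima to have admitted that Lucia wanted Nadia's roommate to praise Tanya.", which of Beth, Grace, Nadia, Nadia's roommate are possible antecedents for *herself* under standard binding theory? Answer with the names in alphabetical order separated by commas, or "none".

*herself* is a reflexive; Principle A requires it to be bound within its binding domain — the matrix clause.
— Beth: subject of the matrix clause; c-commands the reflexive within its binding domain — allowed (Principle A).
— Grace: subject of the clause headed by 'proved'; does not c-command the reflexive — cannot bind it (Principle A).
— Nadia: possessor inside the subject DP of the clause headed by 'praise'; does not c-command the reflexive — cannot bind it (Principle A).
— Nadia's roommate: subject of the clause headed by 'praise'; does not c-command the reflexive — cannot bind it (Principle A).

Beth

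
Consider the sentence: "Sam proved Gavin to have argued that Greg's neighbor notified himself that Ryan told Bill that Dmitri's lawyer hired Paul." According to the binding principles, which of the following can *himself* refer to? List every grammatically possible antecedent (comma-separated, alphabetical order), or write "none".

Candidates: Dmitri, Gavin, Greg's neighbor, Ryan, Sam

*himself* is a reflexive; Principle A requires it to be bound within its binding domain — the clause headed by 'notified'.
— Dmitri: possessor inside the subject DP of the clause headed by 'hired'; does not c-command the reflexive — cannot bind it (Principle A).
— Gavin: subject of the clause headed by 'argued'; c-commands the reflexive but lies outside its binding domain — cannot bind it (Principle A).
— Greg's neighbor: subject of the clause headed by 'notified'; c-commands the reflexive within its binding domain — allowed (Principle A).
— Ryan: subject of the clause headed by 'told'; does not c-command the reflexive — cannot bind it (Principle A).
— Sam: subject of the matrix clause; c-commands the reflexive but lies outside its binding domain — cannot bind it (Principle A).

Greg's neighbor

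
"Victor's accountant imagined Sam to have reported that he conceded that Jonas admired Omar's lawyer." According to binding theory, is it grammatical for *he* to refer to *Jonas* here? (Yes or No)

*Jonas* is an R-expression; Principle C requires it to be free (not bound by any c-commanding expression).
— he: subject of the clause headed by 'conceded'; the pronoun c-commands the R-expression — coreference blocked (Principle C).

No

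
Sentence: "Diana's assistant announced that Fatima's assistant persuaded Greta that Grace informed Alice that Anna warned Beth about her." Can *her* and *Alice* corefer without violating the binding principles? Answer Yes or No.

*Alice* is an R-expression; Principle C requires it to be free (not bound by any c-commanding expression).
— her: second object of the clause headed by 'warned'; the pronoun does not c-command the R-expression — coreference allowed.

Yes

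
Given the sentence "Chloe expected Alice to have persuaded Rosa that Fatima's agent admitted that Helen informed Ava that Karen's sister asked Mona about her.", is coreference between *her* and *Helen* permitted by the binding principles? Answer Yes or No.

*her* is a pronoun; Principle B requires it to be free in its binding domain — the clause headed by 'asked'.
— Helen: subject of the clause headed by 'informed'; c-commands the pronoun but lies outside its binding domain — allowed.

Yes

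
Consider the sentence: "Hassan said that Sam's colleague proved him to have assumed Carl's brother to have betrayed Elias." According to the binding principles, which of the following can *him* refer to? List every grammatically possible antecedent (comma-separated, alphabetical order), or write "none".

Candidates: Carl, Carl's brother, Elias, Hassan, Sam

Hassan, Sam

*him* is a pronoun; Principle B requires it to be free in its binding domain — the clause headed by 'proved'.
— Carl: possessor inside the subject DP of the clause headed by 'betrayed'; is c-commanded by the pronoun; coreference would bind this R-expression — blocked (Principle C).
— Carl's brother: subject of the clause headed by 'betrayed'; is c-commanded by the pronoun; coreference would bind this R-expression — blocked (Principle C).
— Elias: object of the clause headed by 'betrayed'; is c-commanded by the pronoun; coreference would bind this R-expression — blocked (Principle C).
— Hassan: subject of the matrix clause; c-commands the pronoun but lies outside its binding domain — allowed.
— Sam: possessor inside the subject DP of the clause headed by 'proved'; does not c-command the pronoun — Principle B does not apply; allowed.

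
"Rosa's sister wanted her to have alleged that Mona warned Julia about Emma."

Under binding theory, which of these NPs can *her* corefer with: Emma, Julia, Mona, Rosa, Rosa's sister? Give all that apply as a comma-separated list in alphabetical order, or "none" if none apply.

Rosa

*her* is a pronoun; Principle B requires it to be free in its binding domain — the matrix clause.
— Emma: second object of the clause headed by 'warned'; is c-commanded by the pronoun; coreference would bind this R-expression — blocked (Principle C).
— Julia: object of the clause headed by 'warned'; is c-commanded by the pronoun; coreference would bind this R-expression — blocked (Principle C).
— Mona: subject of the clause headed by 'warned'; is c-commanded by the pronoun; coreference would bind this R-expression — blocked (Principle C).
— Rosa: possessor inside the subject DP of the matrix clause; does not c-command the pronoun — Principle B does not apply; allowed.
— Rosa's sister: subject of the matrix clause; c-commands the pronoun within its binding domain — blocked (Principle B).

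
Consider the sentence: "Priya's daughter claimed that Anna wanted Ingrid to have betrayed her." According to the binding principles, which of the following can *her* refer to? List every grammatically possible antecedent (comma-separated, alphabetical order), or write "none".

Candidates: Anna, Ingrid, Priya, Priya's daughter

Anna, Priya, Priya's daughter

*her* is a pronoun; Principle B requires it to be free in its binding domain — the clause headed by 'betrayed'.
— Anna: subject of the clause headed by 'wanted'; c-commands the pronoun but lies outside its binding domain — allowed.
— Ingrid: subject of the clause headed by 'betrayed'; c-commands the pronoun within its binding domain — blocked (Principle B).
— Priya: possessor inside the subject DP of the matrix clause; does not c-command the pronoun — Principle B does not apply; allowed.
— Priya's daughter: subject of the matrix clause; c-commands the pronoun but lies outside its binding domain — allowed.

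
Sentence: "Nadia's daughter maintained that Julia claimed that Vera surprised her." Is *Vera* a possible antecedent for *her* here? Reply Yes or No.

*her* is a pronoun; Principle B requires it to be free in its binding domain — the clause headed by 'surprised'.
— Vera: subject of the clause headed by 'surprised'; c-commands the pronoun within its binding domain — blocked (Principle B).

No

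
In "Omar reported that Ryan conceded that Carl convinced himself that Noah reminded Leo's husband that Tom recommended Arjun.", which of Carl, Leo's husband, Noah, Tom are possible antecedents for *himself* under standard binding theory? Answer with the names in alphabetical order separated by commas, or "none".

Carl

*himself* is a reflexive; Principle A requires it to be bound within its binding domain — the clause headed by 'convinced'.
— Carl: subject of the clause headed by 'convinced'; c-commands the reflexive within its binding domain — allowed (Principle A).
— Leo's husband: object of the clause headed by 'reminded'; does not c-command the reflexive — cannot bind it (Principle A).
— Noah: subject of the clause headed by 'reminded'; does not c-command the reflexive — cannot bind it (Principle A).
— Tom: subject of the clause headed by 'recommended'; does not c-command the reflexive — cannot bind it (Principle A).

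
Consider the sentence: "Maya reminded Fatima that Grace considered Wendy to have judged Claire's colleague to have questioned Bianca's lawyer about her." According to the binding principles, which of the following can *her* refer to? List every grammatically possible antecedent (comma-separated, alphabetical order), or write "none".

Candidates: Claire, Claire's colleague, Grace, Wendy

*her* is a pronoun; Principle B requires it to be free in its binding domain — the clause headed by 'questioned'.
— Claire: possessor inside the subject DP of the clause headed by 'questioned'; does not c-command the pronoun — Principle B does not apply; allowed.
— Claire's colleague: subject of the clause headed by 'questioned'; c-commands the pronoun within its binding domain — blocked (Principle B).
— Grace: subject of the clause headed by 'considered'; c-commands the pronoun but lies outside its binding domain — allowed.
— Wendy: subject of the clause headed by 'judged'; c-commands the pronoun but lies outside its binding domain — allowed.

Claire, Grace, Wendy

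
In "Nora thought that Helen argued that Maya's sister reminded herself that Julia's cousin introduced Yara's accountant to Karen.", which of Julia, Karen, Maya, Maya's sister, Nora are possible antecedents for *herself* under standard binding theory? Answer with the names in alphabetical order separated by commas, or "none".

*herself* is a reflexive; Principle A requires it to be bound within its binding domain — the clause headed by 'reminded'.
— Julia: possessor inside the subject DP of the clause headed by 'introduced'; does not c-command the reflexive — cannot bind it (Principle A).
— Karen: second object of the clause headed by 'introduced'; does not c-command the reflexive — cannot bind it (Principle A).
— Maya: possessor inside the subject DP of the clause headed by 'reminded'; does not c-command the reflexive — cannot bind it (Principle A).
— Maya's sister: subject of the clause headed by 'reminded'; c-commands the reflexive within its binding domain — allowed (Principle A).
— Nora: subject of the matrix clause; c-commands the reflexive but lies outside its binding domain — cannot bind it (Principle A).

Maya's sister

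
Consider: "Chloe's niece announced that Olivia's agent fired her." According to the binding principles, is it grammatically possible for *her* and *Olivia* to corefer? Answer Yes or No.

Yes

*her* is a pronoun; Principle B requires it to be free in its binding domain — the clause headed by 'fired'.
— Olivia: possessor inside the subject DP of the clause headed by 'fired'; does not c-command the pronoun — Principle B does not apply; allowed.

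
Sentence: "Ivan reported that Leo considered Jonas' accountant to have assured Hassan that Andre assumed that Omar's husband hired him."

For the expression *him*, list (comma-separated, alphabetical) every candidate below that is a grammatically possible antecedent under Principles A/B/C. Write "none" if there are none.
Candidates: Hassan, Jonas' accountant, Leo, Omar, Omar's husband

*him* is a pronoun; Principle B requires it to be free in its binding domain — the clause headed by 'hired'.
— Hassan: object of the clause headed by 'assured'; c-commands the pronoun but lies outside its binding domain — allowed.
— Jonas' accountant: subject of the clause headed by 'assured'; c-commands the pronoun but lies outside its binding domain — allowed.
— Leo: subject of the clause headed by 'considered'; c-commands the pronoun but lies outside its binding domain — allowed.
— Omar: possessor inside the subject DP of the clause headed by 'hired'; does not c-command the pronoun — Principle B does not apply; allowed.
— Omar's husband: subject of the clause headed by 'hired'; c-commands the pronoun within its binding domain — blocked (Principle B).

Hassan, Jonas' accountant, Leo, Omar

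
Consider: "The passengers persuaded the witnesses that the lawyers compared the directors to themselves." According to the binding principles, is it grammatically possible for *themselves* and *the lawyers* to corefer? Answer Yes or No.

*themselves* is a reflexive; Principle A requires it to be bound within its binding domain — the clause headed by 'compared'.
— the lawyers: subject of the clause headed by 'compared'; c-commands the reflexive within its binding domain — allowed (Principle A).

Yes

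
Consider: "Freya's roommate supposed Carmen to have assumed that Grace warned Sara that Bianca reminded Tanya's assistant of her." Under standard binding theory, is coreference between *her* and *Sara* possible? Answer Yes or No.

Yes

*Sara* is an R-expression; Principle C requires it to be free (not bound by any c-commanding expression).
— her: second object of the clause headed by 'reminded'; the pronoun does not c-command the R-expression — coreference allowed.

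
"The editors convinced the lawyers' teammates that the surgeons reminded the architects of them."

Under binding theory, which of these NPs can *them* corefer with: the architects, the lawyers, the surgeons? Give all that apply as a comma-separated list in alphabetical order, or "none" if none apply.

*them* is a pronoun; Principle B requires it to be free in its binding domain — the clause headed by 'reminded'.
— the architects: object of the clause headed by 'reminded'; c-commands the pronoun within its binding domain — blocked (Principle B).
— the lawyers: possessor inside the object DP of the matrix clause; does not c-command the pronoun — Principle B does not apply; allowed.
— the surgeons: subject of the clause headed by 'reminded'; c-commands the pronoun within its binding domain — blocked (Principle B).

the lawyers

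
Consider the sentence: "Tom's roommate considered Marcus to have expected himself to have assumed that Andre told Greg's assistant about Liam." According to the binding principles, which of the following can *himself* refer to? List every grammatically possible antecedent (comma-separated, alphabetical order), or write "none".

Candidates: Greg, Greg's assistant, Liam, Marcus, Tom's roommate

*himself* is a reflexive; Principle A requires it to be bound within its binding domain — the clause headed by 'expected'.
— Greg: possessor inside the object DP of the clause headed by 'told'; does not c-command the reflexive — cannot bind it (Principle A).
— Greg's assistant: object of the clause headed by 'told'; does not c-command the reflexive — cannot bind it (Principle A).
— Liam: second object of the clause headed by 'told'; does not c-command the reflexive — cannot bind it (Principle A).
— Marcus: subject of the clause headed by 'expected'; c-commands the reflexive within its binding domain — allowed (Principle A).
— Tom's roommate: subject of the matrix clause; c-commands the reflexive but lies outside its binding domain — cannot bind it (Principle A).

Marcus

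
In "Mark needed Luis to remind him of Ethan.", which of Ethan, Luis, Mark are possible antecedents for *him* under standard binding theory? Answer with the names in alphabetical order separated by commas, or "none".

*him* is a pronoun; Principle B requires it to be free in its binding domain — the clause headed by 'remind'.
— Ethan: second object of the clause headed by 'remind'; is c-commanded by the pronoun; coreference would bind this R-expression — blocked (Principle C).
— Luis: subject of the clause headed by 'remind'; c-commands the pronoun within its binding domain — blocked (Principle B).
— Mark: subject of the matrix clause; c-commands the pronoun but lies outside its binding domain — allowed.

Mark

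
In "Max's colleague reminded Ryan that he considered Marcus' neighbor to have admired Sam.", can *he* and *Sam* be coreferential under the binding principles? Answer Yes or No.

No

*Sam* is an R-expression; Principle C requires it to be free (not bound by any c-commanding expression).
— he: subject of the clause headed by 'considered'; the pronoun c-commands the R-expression — coreference blocked (Principle C).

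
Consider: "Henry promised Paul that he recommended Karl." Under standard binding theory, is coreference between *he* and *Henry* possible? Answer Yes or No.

Yes

*Henry* is an R-expression; Principle C requires it to be free (not bound by any c-commanding expression).
— he: subject of the clause headed by 'recommended'; the pronoun does not c-command the R-expression — coreference allowed.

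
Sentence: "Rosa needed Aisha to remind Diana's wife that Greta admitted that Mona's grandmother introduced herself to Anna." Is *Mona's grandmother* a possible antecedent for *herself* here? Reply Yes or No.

*herself* is a reflexive; Principle A requires it to be bound within its binding domain — the clause headed by 'introduced'.
— Mona's grandmother: subject of the clause headed by 'introduced'; c-commands the reflexive within its binding domain — allowed (Principle A).

Yes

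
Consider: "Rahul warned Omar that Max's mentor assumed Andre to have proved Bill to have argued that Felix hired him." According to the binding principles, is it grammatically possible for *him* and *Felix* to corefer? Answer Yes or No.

*him* is a pronoun; Principle B requires it to be free in its binding domain — the clause headed by 'hired'.
— Felix: subject of the clause headed by 'hired'; c-commands the pronoun within its binding domain — blocked (Principle B).

No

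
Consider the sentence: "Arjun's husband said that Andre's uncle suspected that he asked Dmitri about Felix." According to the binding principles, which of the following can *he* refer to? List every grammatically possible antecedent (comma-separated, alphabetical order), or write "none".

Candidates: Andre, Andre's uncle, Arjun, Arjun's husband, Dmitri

Andre, Andre's uncle, Arjun, Arjun's husband

*he* is a pronoun; Principle B requires it to be free in its binding domain — the clause headed by 'asked'.
— Andre: possessor inside the subject DP of the clause headed by 'suspected'; does not c-command the pronoun — Principle B does not apply; allowed.
— Andre's uncle: subject of the clause headed by 'suspected'; c-commands the pronoun but lies outside its binding domain — allowed.
— Arjun: possessor inside the subject DP of the matrix clause; does not c-command the pronoun — Principle B does not apply; allowed.
— Arjun's husband: subject of the matrix clause; c-commands the pronoun but lies outside its binding domain — allowed.
— Dmitri: object of the clause headed by 'asked'; is c-commanded by the pronoun; coreference would bind this R-expression — blocked (Principle C).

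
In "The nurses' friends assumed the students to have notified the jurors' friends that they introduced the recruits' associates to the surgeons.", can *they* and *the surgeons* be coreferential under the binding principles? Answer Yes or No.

*the surgeons* is an R-expression; Principle C requires it to be free (not bound by any c-commanding expression).
— they: subject of the clause headed by 'introduced'; the pronoun c-commands the R-expression — coreference blocked (Principle C).

No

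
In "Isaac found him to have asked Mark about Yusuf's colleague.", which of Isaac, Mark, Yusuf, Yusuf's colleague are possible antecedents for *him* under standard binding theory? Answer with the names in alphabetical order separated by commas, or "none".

*him* is a pronoun; Principle B requires it to be free in its binding domain — the matrix clause.
— Isaac: subject of the matrix clause; c-commands the pronoun within its binding domain — blocked (Principle B).
— Mark: object of the clause headed by 'asked'; is c-commanded by the pronoun; coreference would bind this R-expression — blocked (Principle C).
— Yusuf: possessor inside the second object DP of the clause headed by 'asked'; is c-commanded by the pronoun; coreference would bind this R-expression — blocked (Principle C).
— Yusuf's colleague: second object of the clause headed by 'asked'; is c-commanded by the pronoun; coreference would bind this R-expression — blocked (Principle C).

none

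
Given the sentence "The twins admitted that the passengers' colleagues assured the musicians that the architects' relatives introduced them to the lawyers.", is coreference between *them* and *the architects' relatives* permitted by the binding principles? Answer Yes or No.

*them* is a pronoun; Principle B requires it to be free in its binding domain — the clause headed by 'introduced'.
— the architects' relatives: subject of the clause headed by 'introduced'; c-commands the pronoun within its binding domain — blocked (Principle B).

No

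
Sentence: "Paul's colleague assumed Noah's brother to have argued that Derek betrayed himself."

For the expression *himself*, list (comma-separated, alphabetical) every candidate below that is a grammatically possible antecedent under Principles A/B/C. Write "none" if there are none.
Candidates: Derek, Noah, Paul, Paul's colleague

Derek

*himself* is a reflexive; Principle A requires it to be bound within its binding domain — the clause headed by 'betrayed'.
— Derek: subject of the clause headed by 'betrayed'; c-commands the reflexive within its binding domain — allowed (Principle A).
— Noah: possessor inside the subject DP of the clause headed by 'argued'; does not c-command the reflexive — cannot bind it (Principle A).
— Paul: possessor inside the subject DP of the matrix clause; does not c-command the reflexive — cannot bind it (Principle A).
— Paul's colleague: subject of the matrix clause; c-commands the reflexive but lies outside its binding domain — cannot bind it (Principle A).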